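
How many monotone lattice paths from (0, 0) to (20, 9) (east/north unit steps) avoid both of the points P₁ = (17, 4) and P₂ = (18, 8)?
Number of paths = 5082795

Inclusion–exclusion. Total paths: C(29, 20) = 10015005. Through P₁: C(21, 17)·C(8, 3) = 335160. Through P₂: C(26, 18)·C(3, 2) = 4686825. Since P₁ is strictly southwest of P₂, a monotone path through both must visit P₁ then P₂; paths through both = C(21, 17)·C(5, 1)·C(3, 2) = 89775. Avoid both = 10015005 − 335160 − 4686825 + 89775 = 5082795.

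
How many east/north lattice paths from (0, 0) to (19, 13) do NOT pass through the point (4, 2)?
Number of paths = 231481200

Total paths from (0, 0) to (19, 13): C(32, 19) = 347373600. Paths through (4, 2): (paths (0, 0) → (4, 2)) × (paths (4, 2) → (19, 13)) = C(6, 4) · C(26, 15) = 15 · 7726160 = 115892400. Avoidance count = 347373600 − 115892400 = 231481200.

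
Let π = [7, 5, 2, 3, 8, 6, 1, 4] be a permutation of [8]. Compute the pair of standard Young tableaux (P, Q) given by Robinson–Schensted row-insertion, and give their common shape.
P = [1, 3, 4] / [2, 6] / [5, 8] / [7];  Q = [1, 4, 5] / [2, 6] / [3, 8] / [7];  common shape = (3, 2, 2, 1)

Row-insert the values π_1, π_2, … into P one at a time, bumping the leftmost entry strictly greater than the inserted value down to the next row. The recording tableau Q records, in position (i, j), the step at which that cell was added to P.
  Insert 7 (step 1): P = [7];  Q = [1]
  Insert 5 (step 2): P = [5] / [7];  Q = [1] / [2]
  Insert 2 (step 3): P = [2] / [5] / [7];  Q = [1] / [2] / [3]
  Insert 3 (step 4): P = [2, 3] / [5] / [7];  Q = [1, 4] / [2] / [3]
  Insert 8 (step 5): P = [2, 3, 8] / [5] / [7];  Q = [1, 4, 5] / [2] / [3]
  Insert 6 (step 6): P = [2, 3, 6] / [5, 8] / [7];  Q = [1, 4, 5] / [2, 6] / [3]
  Insert 1 (step 7): P = [1, 3, 6] / [2, 8] / [5] / [7];  Q = [1, 4, 5] / [2, 6] / [3] / [7]
  Insert 4 (step 8): P = [1, 3, 4] / [2, 6] / [5, 8] / [7];  Q = [1, 4, 5] / [2, 6] / [3, 8] / [7]
Final shape: (3, 2, 2, 1).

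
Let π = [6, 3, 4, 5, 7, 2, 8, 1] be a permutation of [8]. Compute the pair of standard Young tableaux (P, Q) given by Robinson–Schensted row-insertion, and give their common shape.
P = [1, 4, 5, 7, 8] / [2] / [3] / [6];  Q = [1, 3, 4, 5, 7] / [2] / [6] / [8];  common shape = (5, 1, 1, 1)

Row-insert the values π_1, π_2, … into P one at a time, bumping the leftmost entry strictly greater than the inserted value down to the next row. The recording tableau Q records, in position (i, j), the step at which that cell was added to P.
  Insert 6 (step 1): P = [6];  Q = [1]
  Insert 3 (step 2): P = [3] / [6];  Q = [1] / [2]
  Insert 4 (step 3): P = [3, 4] / [6];  Q = [1, 3] / [2]
  Insert 5 (step 4): P = [3, 4, 5] / [6];  Q = [1, 3, 4] / [2]
  Insert 7 (step 5): P = [3, 4, 5, 7] / [6];  Q = [1, 3, 4, 5] / [2]
  Insert 2 (step 6): P = [2, 4, 5, 7] / [3] / [6];  Q = [1, 3, 4, 5] / [2] / [6]
  Insert 8 (step 7): P = [2, 4, 5, 7, 8] / [3] / [6];  Q = [1, 3, 4, 5, 7] / [2] / [6]
  Insert 1 (step 8): P = [1, 4, 5, 7, 8] / [2] / [3] / [6];  Q = [1, 3, 4, 5, 7] / [2] / [6] / [8]
Final shape: (5, 1, 1, 1).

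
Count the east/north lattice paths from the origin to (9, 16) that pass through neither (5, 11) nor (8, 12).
Number of paths = 950117

Inclusion–exclusion. Total paths: C(25, 9) = 2042975. Through P₁: C(16, 5)·C(9, 4) = 550368. Through P₂: C(20, 8)·C(5, 1) = 629850. Since P₁ is strictly southwest of P₂, a monotone path through both must visit P₁ then P₂; paths through both = C(16, 5)·C(4, 3)·C(5, 1) = 87360. Avoid both = 2042975 − 550368 − 629850 + 87360 = 950117.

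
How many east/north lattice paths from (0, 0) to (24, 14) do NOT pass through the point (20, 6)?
Number of paths = 9555590250

Total paths from (0, 0) to (24, 14): C(38, 24) = 9669554100. Paths through (20, 6): (paths (0, 0) → (20, 6)) × (paths (20, 6) → (24, 14)) = C(26, 20) · C(12, 4) = 230230 · 495 = 113963850. Avoidance count = 9669554100 − 113963850 = 9555590250.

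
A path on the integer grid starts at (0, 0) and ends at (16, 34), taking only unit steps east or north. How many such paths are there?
Number of paths = 4923689695575

A monotone lattice path from (0, 0) to (16, 34) consists of 16 east steps and 34 north steps in some order, so it is determined by which 16 of the 50 steps are east. The count is C(50, 16) = 4923689695575.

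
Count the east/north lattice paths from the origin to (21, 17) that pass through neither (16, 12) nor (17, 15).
Number of paths = 14454325620

Inclusion–exclusion. Total paths: C(38, 21) = 28781143380. Through P₁: C(28, 16)·C(10, 5) = 7666282260. Through P₂: C(32, 17)·C(6, 4) = 8485840800. Since P₁ is strictly southwest of P₂, a monotone path through both must visit P₁ then P₂; paths through both = C(28, 16)·C(4, 1)·C(6, 4) = 1825305300. Avoid both = 28781143380 − 7666282260 − 8485840800 + 1825305300 = 14454325620.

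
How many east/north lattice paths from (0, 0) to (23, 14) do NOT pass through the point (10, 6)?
Number of paths = 4477538880

Total paths from (0, 0) to (23, 14): C(37, 23) = 6107086800. Paths through (10, 6): (paths (0, 0) → (10, 6)) × (paths (10, 6) → (23, 14)) = C(16, 10) · C(21, 13) = 8008 · 203490 = 1629547920. Avoidance count = 6107086800 − 1629547920 = 4477538880.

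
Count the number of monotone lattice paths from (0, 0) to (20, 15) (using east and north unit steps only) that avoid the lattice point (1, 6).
Number of paths = 3199594860

Total paths from (0, 0) to (20, 15): C(35, 20) = 3247943160. Paths through (1, 6): (paths (0, 0) → (1, 6)) × (paths (1, 6) → (20, 15)) = C(7, 1) · C(28, 19) = 7 · 6906900 = 48348300. Avoidance count = 3247943160 − 48348300 = 3199594860.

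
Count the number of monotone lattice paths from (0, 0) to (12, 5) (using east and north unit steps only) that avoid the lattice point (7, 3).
Number of paths = 3668

Total paths from (0, 0) to (12, 5): C(17, 12) = 6188. Paths through (7, 3): (paths (0, 0) → (7, 3)) × (paths (7, 3) → (12, 5)) = C(10, 7) · C(7, 5) = 120 · 21 = 2520. Avoidance count = 6188 − 2520 = 3668.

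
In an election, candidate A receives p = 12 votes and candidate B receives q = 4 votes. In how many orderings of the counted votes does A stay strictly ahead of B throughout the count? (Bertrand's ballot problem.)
Strict-lead orderings = 910

Total orderings of the 16 votes with 12 for A: C(16, 12) = 1820. By the Bertrand ballot formula (Cycle Lemma / reflection principle), the number of orderings in which A is strictly ahead of B throughout is (p − q)/(p + q) · C(p + q, p) = (12 − 4)/(12 + 4) · 1820 = 910.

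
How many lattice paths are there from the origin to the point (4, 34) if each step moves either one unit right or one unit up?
Number of paths = 73815

A monotone lattice path from (0, 0) to (4, 34) consists of 4 east steps and 34 north steps in some order, so it is determined by which 4 of the 38 steps are east. The count is C(38, 4) = 73815.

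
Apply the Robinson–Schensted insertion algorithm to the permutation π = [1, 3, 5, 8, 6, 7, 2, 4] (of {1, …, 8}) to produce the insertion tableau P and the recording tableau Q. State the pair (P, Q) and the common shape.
P = [1, 2, 4, 6, 7] / [3, 5] / [8];  Q = [1, 2, 3, 4, 6] / [5, 8] / [7];  common shape = (5, 2, 1)

Row-insert the values π_1, π_2, … into P one at a time, bumping the leftmost entry strictly greater than the inserted value down to the next row. The recording tableau Q records, in position (i, j), the step at which that cell was added to P.
  Insert 1 (step 1): P = [1];  Q = [1]
  Insert 3 (step 2): P = [1, 3];  Q = [1, 2]
  Insert 5 (step 3): P = [1, 3, 5];  Q = [1, 2, 3]
  Insert 8 (step 4): P = [1, 3, 5, 8];  Q = [1, 2, 3, 4]
  Insert 6 (step 5): P = [1, 3, 5, 6] / [8];  Q = [1, 2, 3, 4] / [5]
  Insert 7 (step 6): P = [1, 3, 5, 6, 7] / [8];  Q = [1, 2, 3, 4, 6] / [5]
  Insert 2 (step 7): P = [1, 2, 5, 6, 7] / [3] / [8];  Q = [1, 2, 3, 4, 6] / [5] / [7]
  Insert 4 (step 8): P = [1, 2, 4, 6, 7] / [3, 5] / [8];  Q = [1, 2, 3, 4, 6] / [5, 8] / [7]
Final shape: (5, 2, 1).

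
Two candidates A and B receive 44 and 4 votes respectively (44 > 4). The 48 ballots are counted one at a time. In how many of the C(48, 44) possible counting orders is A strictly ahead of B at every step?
Strict-lead orderings = 162150

Total orderings of the 48 votes with 44 for A: C(48, 44) = 194580. By the Bertrand ballot formula (Cycle Lemma / reflection principle), the number of orderings in which A is strictly ahead of B throughout is (p − q)/(p + q) · C(p + q, p) = (44 − 4)/(44 + 4) · 194580 = 162150.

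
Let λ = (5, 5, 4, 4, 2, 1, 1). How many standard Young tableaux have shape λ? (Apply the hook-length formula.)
# SYT of shape (5, 5, 4, 4, 2, 1, 1) = 1414214802

Hook-length formula: f^λ = n! / Π hook(c), product over all cells c of the Young diagram. For λ = (5, 5, 4, 4, 2, 1, 1), n = 22 boxes. Hook lengths by row (left-to-right, top-to-bottom): [11, 8, 6, 5, 2]; [10, 7, 5, 4, 1]; [8, 5, 3, 2]; [7, 4, 2, 1]; [4, 1]; [2]; [1]. Product of hooks = 794787840000. So f^λ = 22! / 794787840000 = 1124000727777607680000 / 794787840000 = 1414214802.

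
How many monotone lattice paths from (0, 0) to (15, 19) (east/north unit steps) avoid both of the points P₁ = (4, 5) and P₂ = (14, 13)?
Number of paths = 1192521576

Inclusion–exclusion. Total paths: C(34, 15) = 1855967520. Through P₁: C(9, 4)·C(25, 11) = 561632400. Through P₂: C(27, 14)·C(7, 1) = 140408100. Since P₁ is strictly southwest of P₂, a monotone path through both must visit P₁ then P₂; paths through both = C(9, 4)·C(18, 10)·C(7, 1) = 38594556. Avoid both = 1855967520 − 561632400 − 140408100 + 38594556 = 1192521576.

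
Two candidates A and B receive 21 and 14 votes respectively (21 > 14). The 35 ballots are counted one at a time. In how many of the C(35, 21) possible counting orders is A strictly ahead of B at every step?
Strict-lead orderings = 463991880

Total orderings of the 35 votes with 21 for A: C(35, 21) = 2319959400. By the Bertrand ballot formula (Cycle Lemma / reflection principle), the number of orderings in which A is strictly ahead of B throughout is (p − q)/(p + q) · C(p + q, p) = (21 − 14)/(21 + 14) · 2319959400 = 463991880.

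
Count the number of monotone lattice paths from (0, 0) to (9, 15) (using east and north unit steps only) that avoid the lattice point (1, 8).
Number of paths = 1249589

Total paths from (0, 0) to (9, 15): C(24, 9) = 1307504. Paths through (1, 8): (paths (0, 0) → (1, 8)) × (paths (1, 8) → (9, 15)) = C(9, 1) · C(15, 8) = 9 · 6435 = 57915. Avoidance count = 1307504 − 57915 = 1249589.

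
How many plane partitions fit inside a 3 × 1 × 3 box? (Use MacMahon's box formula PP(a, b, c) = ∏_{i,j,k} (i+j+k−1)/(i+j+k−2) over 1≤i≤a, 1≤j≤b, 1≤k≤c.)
PP(3, 1, 3) = 20

Evaluate the triple product over i = 1..3, j = 1..1, k = 1..3. The factors are (2/1) · (3/2) · (4/3) · (3/2) · (4/3) · (5/4) · (4/3) · (5/4) · … (9 factors total). The numerators and denominators telescope so the product is an integer; carrying out the multiplication exactly gives PP(3, 1, 3) = 20.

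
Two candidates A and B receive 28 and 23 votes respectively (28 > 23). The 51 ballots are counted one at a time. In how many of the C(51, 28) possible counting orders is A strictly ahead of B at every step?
Strict-lead orderings = 19293438101000

Total orderings of the 51 votes with 28 for A: C(51, 28) = 196793068630200. By the Bertrand ballot formula (Cycle Lemma / reflection principle), the number of orderings in which A is strictly ahead of B throughout is (p − q)/(p + q) · C(p + q, p) = (28 − 23)/(28 + 23) · 196793068630200 = 19293438101000.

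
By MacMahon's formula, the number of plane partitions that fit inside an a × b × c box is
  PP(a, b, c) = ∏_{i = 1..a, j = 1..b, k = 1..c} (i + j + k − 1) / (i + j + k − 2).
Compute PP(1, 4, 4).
PP(1, 4, 4) = 70

Evaluate the triple product over i = 1..1, j = 1..4, k = 1..4. The factors are (2/1) · (3/2) · (4/3) · (5/4) · (3/2) · (4/3) · (5/4) · (6/5) · … (16 factors total). The numerators and denominators telescope so the product is an integer; carrying out the multiplication exactly gives PP(1, 4, 4) = 70.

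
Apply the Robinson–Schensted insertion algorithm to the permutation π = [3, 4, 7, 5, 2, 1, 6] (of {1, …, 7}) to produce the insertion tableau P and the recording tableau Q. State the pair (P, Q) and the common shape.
P = [1, 4, 5, 6] / [2] / [3] / [7];  Q = [1, 2, 3, 7] / [4] / [5] / [6];  common shape = (4, 1, 1, 1)

Row-insert the values π_1, π_2, … into P one at a time, bumping the leftmost entry strictly greater than the inserted value down to the next row. The recording tableau Q records, in position (i, j), the step at which that cell was added to P.
  Insert 3 (step 1): P = [3];  Q = [1]
  Insert 4 (step 2): P = [3, 4];  Q = [1, 2]
  Insert 7 (step 3): P = [3, 4, 7];  Q = [1, 2, 3]
  Insert 5 (step 4): P = [3, 4, 5] / [7];  Q = [1, 2, 3] / [4]
  Insert 2 (step 5): P = [2, 4, 5] / [3] / [7];  Q = [1, 2, 3] / [4] / [5]
  Insert 1 (step 6): P = [1, 4, 5] / [2] / [3] / [7];  Q = [1, 2, 3] / [4] / [5] / [6]
  Insert 6 (step 7): P = [1, 4, 5, 6] / [2] / [3] / [7];  Q = [1, 2, 3, 7] / [4] / [5] / [6]
Final shape: (4, 1, 1, 1).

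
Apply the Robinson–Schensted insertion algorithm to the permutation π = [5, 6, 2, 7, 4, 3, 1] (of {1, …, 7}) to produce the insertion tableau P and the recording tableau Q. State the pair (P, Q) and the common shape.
P = [1, 3, 7] / [2, 6] / [4] / [5];  Q = [1, 2, 4] / [3, 5] / [6] / [7];  common shape = (3, 2, 1, 1)

Row-insert the values π_1, π_2, … into P one at a time, bumping the leftmost entry strictly greater than the inserted value down to the next row. The recording tableau Q records, in position (i, j), the step at which that cell was added to P.
  Insert 5 (step 1): P = [5];  Q = [1]
  Insert 6 (step 2): P = [5, 6];  Q = [1, 2]
  Insert 2 (step 3): P = [2, 6] / [5];  Q = [1, 2] / [3]
  Insert 7 (step 4): P = [2, 6, 7] / [5];  Q = [1, 2, 4] / [3]
  Insert 4 (step 5): P = [2, 4, 7] / [5, 6];  Q = [1, 2, 4] / [3, 5]
  Insert 3 (step 6): P = [2, 3, 7] / [4, 6] / [5];  Q = [1, 2, 4] / [3, 5] / [6]
  Insert 1 (step 7): P = [1, 3, 7] / [2, 6] / [4] / [5];  Q = [1, 2, 4] / [3, 5] / [6] / [7]
Final shape: (3, 2, 1, 1).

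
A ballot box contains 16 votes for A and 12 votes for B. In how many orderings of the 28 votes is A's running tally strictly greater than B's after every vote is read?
Strict-lead orderings = 4345965

Total orderings of the 28 votes with 16 for A: C(28, 16) = 30421755. By the Bertrand ballot formula (Cycle Lemma / reflection principle), the number of orderings in which A is strictly ahead of B throughout is (p − q)/(p + q) · C(p + q, p) = (16 − 12)/(16 + 12) · 30421755 = 4345965.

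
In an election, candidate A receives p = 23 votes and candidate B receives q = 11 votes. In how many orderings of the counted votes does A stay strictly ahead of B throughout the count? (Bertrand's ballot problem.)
Strict-lead orderings = 100975680

Total orderings of the 34 votes with 23 for A: C(34, 23) = 286097760. By the Bertrand ballot formula (Cycle Lemma / reflection principle), the number of orderings in which A is strictly ahead of B throughout is (p − q)/(p + q) · C(p + q, p) = (23 − 11)/(23 + 11) · 286097760 = 100975680.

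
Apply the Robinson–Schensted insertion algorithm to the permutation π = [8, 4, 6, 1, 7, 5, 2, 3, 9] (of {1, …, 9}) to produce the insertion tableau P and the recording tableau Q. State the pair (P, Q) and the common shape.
P = [1, 2, 3, 9] / [4, 5, 7] / [6] / [8];  Q = [1, 3, 5, 9] / [2, 6, 8] / [4] / [7];  common shape = (4, 3, 1, 1)

Row-insert the values π_1, π_2, … into P one at a time, bumping the leftmost entry strictly greater than the inserted value down to the next row. The recording tableau Q records, in position (i, j), the step at which that cell was added to P.
  Insert 8 (step 1): P = [8];  Q = [1]
  Insert 4 (step 2): P = [4] / [8];  Q = [1] / [2]
  Insert 6 (step 3): P = [4, 6] / [8];  Q = [1, 3] / [2]
  Insert 1 (step 4): P = [1, 6] / [4] / [8];  Q = [1, 3] / [2] / [4]
  Insert 7 (step 5): P = [1, 6, 7] / [4] / [8];  Q = [1, 3, 5] / [2] / [4]
  Insert 5 (step 6): P = [1, 5, 7] / [4, 6] / [8];  Q = [1, 3, 5] / [2, 6] / [4]
  Insert 2 (step 7): P = [1, 2, 7] / [4, 5] / [6] / [8];  Q = [1, 3, 5] / [2, 6] / [4] / [7]
  Insert 3 (step 8): P = [1, 2, 3] / [4, 5, 7] / [6] / [8];  Q = [1, 3, 5] / [2, 6, 8] / [4] / [7]
  Insert 9 (step 9): P = [1, 2, 3, 9] / [4, 5, 7] / [6] / [8];  Q = [1, 3, 5, 9] / [2, 6, 8] / [4] / [7]
Final shape: (4, 3, 1, 1).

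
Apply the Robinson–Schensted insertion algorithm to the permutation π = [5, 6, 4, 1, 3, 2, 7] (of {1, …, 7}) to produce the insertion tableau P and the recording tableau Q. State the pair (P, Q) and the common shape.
P = [1, 2, 7] / [3, 6] / [4] / [5];  Q = [1, 2, 7] / [3, 5] / [4] / [6];  common shape = (3, 2, 1, 1)

Row-insert the values π_1, π_2, … into P one at a time, bumping the leftmost entry strictly greater than the inserted value down to the next row. The recording tableau Q records, in position (i, j), the step at which that cell was added to P.
  Insert 5 (step 1): P = [5];  Q = [1]
  Insert 6 (step 2): P = [5, 6];  Q = [1, 2]
  Insert 4 (step 3): P = [4, 6] / [5];  Q = [1, 2] / [3]
  Insert 1 (step 4): P = [1, 6] / [4] / [5];  Q = [1, 2] / [3] / [4]
  Insert 3 (step 5): P = [1, 3] / [4, 6] / [5];  Q = [1, 2] / [3, 5] / [4]
  Insert 2 (step 6): P = [1, 2] / [3, 6] / [4] / [5];  Q = [1, 2] / [3, 5] / [4] / [6]
  Insert 7 (step 7): P = [1, 2, 7] / [3, 6] / [4] / [5];  Q = [1, 2, 7] / [3, 5] / [4] / [6]
Final shape: (3, 2, 1, 1).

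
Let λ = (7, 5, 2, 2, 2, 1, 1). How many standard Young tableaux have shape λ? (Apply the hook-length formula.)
# SYT of shape (7, 5, 2, 2, 2, 1, 1) = 128931264

Hook-length formula: f^λ = n! / Π hook(c), product over all cells c of the Young diagram. For λ = (7, 5, 2, 2, 2, 1, 1), n = 20 boxes. Hook lengths by row (left-to-right, top-to-bottom): [13, 10, 6, 5, 4, 2, 1]; [10, 7, 3, 2, 1]; [6, 3]; [5, 2]; [4, 1]; [2]; [1]. Product of hooks = 18869760000. So f^λ = 20! / 18869760000 = 2432902008176640000 / 18869760000 = 128931264.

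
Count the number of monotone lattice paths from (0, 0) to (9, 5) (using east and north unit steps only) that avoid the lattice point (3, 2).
Number of paths = 1162

Total paths from (0, 0) to (9, 5): C(14, 9) = 2002. Paths through (3, 2): (paths (0, 0) → (3, 2)) × (paths (3, 2) → (9, 5)) = C(5, 3) · C(9, 6) = 10 · 84 = 840. Avoidance count = 2002 − 840 = 1162.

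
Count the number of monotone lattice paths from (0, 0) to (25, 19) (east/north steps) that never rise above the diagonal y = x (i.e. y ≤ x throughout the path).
Number of paths = 379300783092

By the reflection principle (André's argument), the number of monotone paths to (25, 19) with n ≤ m that never go above y = x is C(44, 25) − C(44, 26) = 1408831480056 − 1029530696964 = 379300783092.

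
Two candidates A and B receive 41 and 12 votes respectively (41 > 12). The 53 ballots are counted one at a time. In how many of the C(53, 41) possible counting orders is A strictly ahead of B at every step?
Strict-lead orderings = 145975678030

Total orderings of the 53 votes with 41 for A: C(53, 41) = 266783135710. By the Bertrand ballot formula (Cycle Lemma / reflection principle), the number of orderings in which A is strictly ahead of B throughout is (p − q)/(p + q) · C(p + q, p) = (41 − 12)/(41 + 12) · 266783135710 = 145975678030.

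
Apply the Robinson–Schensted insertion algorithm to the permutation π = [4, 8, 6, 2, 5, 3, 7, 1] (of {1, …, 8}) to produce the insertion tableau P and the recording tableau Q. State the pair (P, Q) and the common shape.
P = [1, 3, 7] / [2, 5] / [4] / [6] / [8];  Q = [1, 2, 7] / [3, 5] / [4] / [6] / [8];  common shape = (3, 2, 1, 1, 1)

Row-insert the values π_1, π_2, … into P one at a time, bumping the leftmost entry strictly greater than the inserted value down to the next row. The recording tableau Q records, in position (i, j), the step at which that cell was added to P.
  Insert 4 (step 1): P = [4];  Q = [1]
  Insert 8 (step 2): P = [4, 8];  Q = [1, 2]
  Insert 6 (step 3): P = [4, 6] / [8];  Q = [1, 2] / [3]
  Insert 2 (step 4): P = [2, 6] / [4] / [8];  Q = [1, 2] / [3] / [4]
  Insert 5 (step 5): P = [2, 5] / [4, 6] / [8];  Q = [1, 2] / [3, 5] / [4]
  Insert 3 (step 6): P = [2, 3] / [4, 5] / [6] / [8];  Q = [1, 2] / [3, 5] / [4] / [6]
  Insert 7 (step 7): P = [2, 3, 7] / [4, 5] / [6] / [8];  Q = [1, 2, 7] / [3, 5] / [4] / [6]
  Insert 1 (step 8): P = [1, 3, 7] / [2, 5] / [4] / [6] / [8];  Q = [1, 2, 7] / [3, 5] / [4] / [6] / [8]
Final shape: (3, 2, 1, 1, 1).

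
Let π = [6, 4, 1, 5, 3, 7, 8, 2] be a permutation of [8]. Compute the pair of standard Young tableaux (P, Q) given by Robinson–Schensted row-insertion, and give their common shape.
P = [1, 2, 7, 8] / [3, 5] / [4] / [6];  Q = [1, 4, 6, 7] / [2, 5] / [3] / [8];  common shape = (4, 2, 1, 1)

Row-insert the values π_1, π_2, … into P one at a time, bumping the leftmost entry strictly greater than the inserted value down to the next row. The recording tableau Q records, in position (i, j), the step at which that cell was added to P.
  Insert 6 (step 1): P = [6];  Q = [1]
  Insert 4 (step 2): P = [4] / [6];  Q = [1] / [2]
  Insert 1 (step 3): P = [1] / [4] / [6];  Q = [1] / [2] / [3]
  Insert 5 (step 4): P = [1, 5] / [4] / [6];  Q = [1, 4] / [2] / [3]
  Insert 3 (step 5): P = [1, 3] / [4, 5] / [6];  Q = [1, 4] / [2, 5] / [3]
  Insert 7 (step 6): P = [1, 3, 7] / [4, 5] / [6];  Q = [1, 4, 6] / [2, 5] / [3]
  Insert 8 (step 7): P = [1, 3, 7, 8] / [4, 5] / [6];  Q = [1, 4, 6, 7] / [2, 5] / [3]
  Insert 2 (step 8): P = [1, 2, 7, 8] / [3, 5] / [4] / [6];  Q = [1, 4, 6, 7] / [2, 5] / [3] / [8]
Final shape: (4, 2, 1, 1).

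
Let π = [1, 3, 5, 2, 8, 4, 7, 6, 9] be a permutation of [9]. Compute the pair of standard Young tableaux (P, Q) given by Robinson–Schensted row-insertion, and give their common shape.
P = [1, 2, 4, 6, 9] / [3, 5, 7] / [8];  Q = [1, 2, 3, 5, 9] / [4, 6, 7] / [8];  common shape = (5, 3, 1)

Row-insert the values π_1, π_2, … into P one at a time, bumping the leftmost entry strictly greater than the inserted value down to the next row. The recording tableau Q records, in position (i, j), the step at which that cell was added to P.
  Insert 1 (step 1): P = [1];  Q = [1]
  Insert 3 (step 2): P = [1, 3];  Q = [1, 2]
  Insert 5 (step 3): P = [1, 3, 5];  Q = [1, 2, 3]
  Insert 2 (step 4): P = [1, 2, 5] / [3];  Q = [1, 2, 3] / [4]
  Insert 8 (step 5): P = [1, 2, 5, 8] / [3];  Q = [1, 2, 3, 5] / [4]
  Insert 4 (step 6): P = [1, 2, 4, 8] / [3, 5];  Q = [1, 2, 3, 5] / [4, 6]
  Insert 7 (step 7): P = [1, 2, 4, 7] / [3, 5, 8];  Q = [1, 2, 3, 5] / [4, 6, 7]
  Insert 6 (step 8): P = [1, 2, 4, 6] / [3, 5, 7] / [8];  Q = [1, 2, 3, 5] / [4, 6, 7] / [8]
  Insert 9 (step 9): P = [1, 2, 4, 6, 9] / [3, 5, 7] / [8];  Q = [1, 2, 3, 5, 9] / [4, 6, 7] / [8]
Final shape: (5, 3, 1).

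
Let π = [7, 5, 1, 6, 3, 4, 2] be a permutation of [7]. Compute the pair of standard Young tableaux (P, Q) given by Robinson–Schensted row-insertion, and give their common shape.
P = [1, 2, 4] / [3, 6] / [5] / [7];  Q = [1, 4, 6] / [2, 5] / [3] / [7];  common shape = (3, 2, 1, 1)

Row-insert the values π_1, π_2, … into P one at a time, bumping the leftmost entry strictly greater than the inserted value down to the next row. The recording tableau Q records, in position (i, j), the step at which that cell was added to P.
  Insert 7 (step 1): P = [7];  Q = [1]
  Insert 5 (step 2): P = [5] / [7];  Q = [1] / [2]
  Insert 1 (step 3): P = [1] / [5] / [7];  Q = [1] / [2] / [3]
  Insert 6 (step 4): P = [1, 6] / [5] / [7];  Q = [1, 4] / [2] / [3]
  Insert 3 (step 5): P = [1, 3] / [5, 6] / [7];  Q = [1, 4] / [2, 5] / [3]
  Insert 4 (step 6): P = [1, 3, 4] / [5, 6] / [7];  Q = [1, 4, 6] / [2, 5] / [3]
  Insert 2 (step 7): P = [1, 2, 4] / [3, 6] / [5] / [7];  Q = [1, 4, 6] / [2, 5] / [3] / [7]
Final shape: (3, 2, 1, 1).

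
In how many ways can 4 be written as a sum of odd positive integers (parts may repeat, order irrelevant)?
p_odd(4) = 2

Partitions of 4 using only odd parts 1, 3, 5, …: 3+1, 1+1+1+1. There are 2. (Euler: this equals q(4), the number of distinct-part partitions.)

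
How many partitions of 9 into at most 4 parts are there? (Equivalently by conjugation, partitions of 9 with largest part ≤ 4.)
p(9, parts ≤ 4) = 18

Partitions of 9 with all parts ≤ 4: 4+4+1, 4+3+2, 4+3+1+1, 4+2+2+1, 4+2+1+1+1, 4+1+1+1+1+1, 3+3+3, 3+3+2+1, 3+3+1+1+1, 3+2+2+2, 3+2+2+1+1, 3+2+1+1+1+1, 3+1+1+1+1+1+1, 2+2+2+2+1, 2+2+2+1+1+1, 2+2+1+1+1+1+1, 2+1+1+1+1+1+1+1, 1+1+1+1+1+1+1+1+1. Count = 18.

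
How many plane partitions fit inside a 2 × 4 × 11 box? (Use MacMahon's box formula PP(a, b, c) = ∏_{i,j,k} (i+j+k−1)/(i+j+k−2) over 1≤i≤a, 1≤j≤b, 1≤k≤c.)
PP(2, 4, 11) = 496860

Evaluate the triple product over i = 1..2, j = 1..4, k = 1..11. The factors are (2/1) · (3/2) · (4/3) · (5/4) · (6/5) · (7/6) · (8/7) · (9/8) · … (88 factors total). The numerators and denominators telescope so the product is an integer; carrying out the multiplication exactly gives PP(2, 4, 11) = 496860.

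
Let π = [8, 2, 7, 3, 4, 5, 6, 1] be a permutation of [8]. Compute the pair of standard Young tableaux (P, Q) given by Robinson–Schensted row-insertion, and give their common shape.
P = [1, 3, 4, 5, 6] / [2] / [7] / [8];  Q = [1, 3, 5, 6, 7] / [2] / [4] / [8];  common shape = (5, 1, 1, 1)

Row-insert the values π_1, π_2, … into P one at a time, bumping the leftmost entry strictly greater than the inserted value down to the next row. The recording tableau Q records, in position (i, j), the step at which that cell was added to P.
  Insert 8 (step 1): P = [8];  Q = [1]
  Insert 2 (step 2): P = [2] / [8];  Q = [1] / [2]
  Insert 7 (step 3): P = [2, 7] / [8];  Q = [1, 3] / [2]
  Insert 3 (step 4): P = [2, 3] / [7] / [8];  Q = [1, 3] / [2] / [4]
  Insert 4 (step 5): P = [2, 3, 4] / [7] / [8];  Q = [1, 3, 5] / [2] / [4]
  Insert 5 (step 6): P = [2, 3, 4, 5] / [7] / [8];  Q = [1, 3, 5, 6] / [2] / [4]
  Insert 6 (step 7): P = [2, 3, 4, 5, 6] / [7] / [8];  Q = [1, 3, 5, 6, 7] / [2] / [4]
  Insert 1 (step 8): P = [1, 3, 4, 5, 6] / [2] / [7] / [8];  Q = [1, 3, 5, 6, 7] / [2] / [4] / [8]
Final shape: (5, 1, 1, 1).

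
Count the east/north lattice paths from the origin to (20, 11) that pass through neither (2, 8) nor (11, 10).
Number of paths = 81110055

Inclusion–exclusion. Total paths: C(31, 20) = 84672315. Through P₁: C(10, 2)·C(21, 18) = 59850. Through P₂: C(21, 11)·C(10, 9) = 3527160. Since P₁ is strictly southwest of P₂, a monotone path through both must visit P₁ then P₂; paths through both = C(10, 2)·C(11, 9)·C(10, 9) = 24750. Avoid both = 84672315 − 59850 − 3527160 + 24750 = 81110055.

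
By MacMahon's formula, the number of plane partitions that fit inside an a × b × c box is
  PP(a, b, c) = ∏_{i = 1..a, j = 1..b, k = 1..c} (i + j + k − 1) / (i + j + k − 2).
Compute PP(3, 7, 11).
PP(3, 7, 11) = 431621592480

Evaluate the triple product over i = 1..3, j = 1..7, k = 1..11. The factors are (2/1) · (3/2) · (4/3) · (5/4) · (6/5) · (7/6) · (8/7) · (9/8) · … (231 factors total). The numerators and denominators telescope so the product is an integer; carrying out the multiplication exactly gives PP(3, 7, 11) = 431621592480.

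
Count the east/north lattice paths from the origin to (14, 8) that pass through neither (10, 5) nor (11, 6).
Number of paths = 150965

Inclusion–exclusion. Total paths: C(22, 14) = 319770. Through P₁: C(15, 10)·C(7, 4) = 105105. Through P₂: C(17, 11)·C(5, 3) = 123760. Since P₁ is strictly southwest of P₂, a monotone path through both must visit P₁ then P₂; paths through both = C(15, 10)·C(2, 1)·C(5, 3) = 60060. Avoid both = 319770 − 105105 − 123760 + 60060 = 150965.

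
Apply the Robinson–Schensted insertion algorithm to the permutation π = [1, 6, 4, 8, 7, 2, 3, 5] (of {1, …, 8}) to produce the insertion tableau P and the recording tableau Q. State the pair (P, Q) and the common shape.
P = [1, 2, 3, 5] / [4, 7] / [6, 8];  Q = [1, 2, 4, 8] / [3, 5] / [6, 7];  common shape = (4, 2, 2)

Row-insert the values π_1, π_2, … into P one at a time, bumping the leftmost entry strictly greater than the inserted value down to the next row. The recording tableau Q records, in position (i, j), the step at which that cell was added to P.
  Insert 1 (step 1): P = [1];  Q = [1]
  Insert 6 (step 2): P = [1, 6];  Q = [1, 2]
  Insert 4 (step 3): P = [1, 4] / [6];  Q = [1, 2] / [3]
  Insert 8 (step 4): P = [1, 4, 8] / [6];  Q = [1, 2, 4] / [3]
  Insert 7 (step 5): P = [1, 4, 7] / [6, 8];  Q = [1, 2, 4] / [3, 5]
  Insert 2 (step 6): P = [1, 2, 7] / [4, 8] / [6];  Q = [1, 2, 4] / [3, 5] / [6]
  Insert 3 (step 7): P = [1, 2, 3] / [4, 7] / [6, 8];  Q = [1, 2, 4] / [3, 5] / [6, 7]
  Insert 5 (step 8): P = [1, 2, 3, 5] / [4, 7] / [6, 8];  Q = [1, 2, 4, 8] / [3, 5] / [6, 7]
Final shape: (4, 2, 2).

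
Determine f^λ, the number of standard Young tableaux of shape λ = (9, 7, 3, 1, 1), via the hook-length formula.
# SYT of shape (9, 7, 3, 1, 1) = 128931264

Hook-length formula: f^λ = n! / Π hook(c), product over all cells c of the Young diagram. For λ = (9, 7, 3, 1, 1), n = 21 boxes. Hook lengths by row (left-to-right, top-to-bottom): [13, 10, 9, 7, 6, 5, 4, 2, 1]; [10, 7, 6, 4, 3, 2, 1]; [5, 2, 1]; [2]; [1]. Product of hooks = 396264960000. So f^λ = 21! / 396264960000 = 51090942171709440000 / 396264960000 = 128931264.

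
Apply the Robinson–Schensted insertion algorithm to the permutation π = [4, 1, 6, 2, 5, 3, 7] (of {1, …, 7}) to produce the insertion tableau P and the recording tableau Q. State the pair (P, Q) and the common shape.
P = [1, 2, 3, 7] / [4, 5] / [6];  Q = [1, 3, 5, 7] / [2, 4] / [6];  common shape = (4, 2, 1)

Row-insert the values π_1, π_2, … into P one at a time, bumping the leftmost entry strictly greater than the inserted value down to the next row. The recording tableau Q records, in position (i, j), the step at which that cell was added to P.
  Insert 4 (step 1): P = [4];  Q = [1]
  Insert 1 (step 2): P = [1] / [4];  Q = [1] / [2]
  Insert 6 (step 3): P = [1, 6] / [4];  Q = [1, 3] / [2]
  Insert 2 (step 4): P = [1, 2] / [4, 6];  Q = [1, 3] / [2, 4]
  Insert 5 (step 5): P = [1, 2, 5] / [4, 6];  Q = [1, 3, 5] / [2, 4]
  Insert 3 (step 6): P = [1, 2, 3] / [4, 5] / [6];  Q = [1, 3, 5] / [2, 4] / [6]
  Insert 7 (step 7): P = [1, 2, 3, 7] / [4, 5] / [6];  Q = [1, 3, 5, 7] / [2, 4] / [6]
Final shape: (4, 2, 1).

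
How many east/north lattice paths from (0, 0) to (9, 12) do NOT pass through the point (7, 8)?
Number of paths = 197405

Total paths from (0, 0) to (9, 12): C(21, 9) = 293930. Paths through (7, 8): (paths (0, 0) → (7, 8)) × (paths (7, 8) → (9, 12)) = C(15, 7) · C(6, 2) = 6435 · 15 = 96525. Avoidance count = 293930 − 96525 = 197405.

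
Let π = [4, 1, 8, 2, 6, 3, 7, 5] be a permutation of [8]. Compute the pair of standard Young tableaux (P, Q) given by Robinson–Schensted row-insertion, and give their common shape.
P = [1, 2, 3, 5] / [4, 6, 7] / [8];  Q = [1, 3, 5, 7] / [2, 4, 8] / [6];  common shape = (4, 3, 1)

Row-insert the values π_1, π_2, … into P one at a time, bumping the leftmost entry strictly greater than the inserted value down to the next row. The recording tableau Q records, in position (i, j), the step at which that cell was added to P.
  Insert 4 (step 1): P = [4];  Q = [1]
  Insert 1 (step 2): P = [1] / [4];  Q = [1] / [2]
  Insert 8 (step 3): P = [1, 8] / [4];  Q = [1, 3] / [2]
  Insert 2 (step 4): P = [1, 2] / [4, 8];  Q = [1, 3] / [2, 4]
  Insert 6 (step 5): P = [1, 2, 6] / [4, 8];  Q = [1, 3, 5] / [2, 4]
  Insert 3 (step 6): P = [1, 2, 3] / [4, 6] / [8];  Q = [1, 3, 5] / [2, 4] / [6]
  Insert 7 (step 7): P = [1, 2, 3, 7] / [4, 6] / [8];  Q = [1, 3, 5, 7] / [2, 4] / [6]
  Insert 5 (step 8): P = [1, 2, 3, 5] / [4, 6, 7] / [8];  Q = [1, 3, 5, 7] / [2, 4, 8] / [6]
Final shape: (4, 3, 1).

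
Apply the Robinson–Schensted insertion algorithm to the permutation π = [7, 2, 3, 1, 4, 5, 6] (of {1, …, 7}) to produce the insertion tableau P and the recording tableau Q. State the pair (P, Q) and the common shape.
P = [1, 3, 4, 5, 6] / [2] / [7];  Q = [1, 3, 5, 6, 7] / [2] / [4];  common shape = (5, 1, 1)

Row-insert the values π_1, π_2, … into P one at a time, bumping the leftmost entry strictly greater than the inserted value down to the next row. The recording tableau Q records, in position (i, j), the step at which that cell was added to P.
  Insert 7 (step 1): P = [7];  Q = [1]
  Insert 2 (step 2): P = [2] / [7];  Q = [1] / [2]
  Insert 3 (step 3): P = [2, 3] / [7];  Q = [1, 3] / [2]
  Insert 1 (step 4): P = [1, 3] / [2] / [7];  Q = [1, 3] / [2] / [4]
  Insert 4 (step 5): P = [1, 3, 4] / [2] / [7];  Q = [1, 3, 5] / [2] / [4]
  Insert 5 (step 6): P = [1, 3, 4, 5] / [2] / [7];  Q = [1, 3, 5, 6] / [2] / [4]
  Insert 6 (step 7): P = [1, 3, 4, 5, 6] / [2] / [7];  Q = [1, 3, 5, 6, 7] / [2] / [4]
Final shape: (5, 1, 1).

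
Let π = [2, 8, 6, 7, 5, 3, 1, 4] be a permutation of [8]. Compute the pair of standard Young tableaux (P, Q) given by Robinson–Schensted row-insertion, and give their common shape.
P = [1, 3, 4] / [2, 7] / [5] / [6] / [8];  Q = [1, 2, 4] / [3, 8] / [5] / [6] / [7];  common shape = (3, 2, 1, 1, 1)

Row-insert the values π_1, π_2, … into P one at a time, bumping the leftmost entry strictly greater than the inserted value down to the next row. The recording tableau Q records, in position (i, j), the step at which that cell was added to P.
  Insert 2 (step 1): P = [2];  Q = [1]
  Insert 8 (step 2): P = [2, 8];  Q = [1, 2]
  Insert 6 (step 3): P = [2, 6] / [8];  Q = [1, 2] / [3]
  Insert 7 (step 4): P = [2, 6, 7] / [8];  Q = [1, 2, 4] / [3]
  Insert 5 (step 5): P = [2, 5, 7] / [6] / [8];  Q = [1, 2, 4] / [3] / [5]
  Insert 3 (step 6): P = [2, 3, 7] / [5] / [6] / [8];  Q = [1, 2, 4] / [3] / [5] / [6]
  Insert 1 (step 7): P = [1, 3, 7] / [2] / [5] / [6] / [8];  Q = [1, 2, 4] / [3] / [5] / [6] / [7]
  Insert 4 (step 8): P = [1, 3, 4] / [2, 7] / [5] / [6] / [8];  Q = [1, 2, 4] / [3, 8] / [5] / [6] / [7]
Final shape: (3, 2, 1, 1, 1).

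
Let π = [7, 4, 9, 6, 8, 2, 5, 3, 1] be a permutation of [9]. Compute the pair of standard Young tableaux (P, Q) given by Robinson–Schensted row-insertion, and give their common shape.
P = [1, 3, 8] / [2, 5] / [4, 9] / [6] / [7];  Q = [1, 3, 5] / [2, 4] / [6, 7] / [8] / [9];  common shape = (3, 2, 2, 1, 1)

Row-insert the values π_1, π_2, … into P one at a time, bumping the leftmost entry strictly greater than the inserted value down to the next row. The recording tableau Q records, in position (i, j), the step at which that cell was added to P.
  Insert 7 (step 1): P = [7];  Q = [1]
  Insert 4 (step 2): P = [4] / [7];  Q = [1] / [2]
  Insert 9 (step 3): P = [4, 9] / [7];  Q = [1, 3] / [2]
  Insert 6 (step 4): P = [4, 6] / [7, 9];  Q = [1, 3] / [2, 4]
  Insert 8 (step 5): P = [4, 6, 8] / [7, 9];  Q = [1, 3, 5] / [2, 4]
  Insert 2 (step 6): P = [2, 6, 8] / [4, 9] / [7];  Q = [1, 3, 5] / [2, 4] / [6]
  Insert 5 (step 7): P = [2, 5, 8] / [4, 6] / [7, 9];  Q = [1, 3, 5] / [2, 4] / [6, 7]
  Insert 3 (step 8): P = [2, 3, 8] / [4, 5] / [6, 9] / [7];  Q = [1, 3, 5] / [2, 4] / [6, 7] / [8]
  Insert 1 (step 9): P = [1, 3, 8] / [2, 5] / [4, 9] / [6] / [7];  Q = [1, 3, 5] / [2, 4] / [6, 7] / [8] / [9]
Final shape: (3, 2, 2, 1, 1).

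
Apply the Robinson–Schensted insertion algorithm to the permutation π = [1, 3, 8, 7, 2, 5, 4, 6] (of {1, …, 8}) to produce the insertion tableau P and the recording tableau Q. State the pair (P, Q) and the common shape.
P = [1, 2, 4, 6] / [3, 5] / [7] / [8];  Q = [1, 2, 3, 8] / [4, 6] / [5] / [7];  common shape = (4, 2, 1, 1)

Row-insert the values π_1, π_2, … into P one at a time, bumping the leftmost entry strictly greater than the inserted value down to the next row. The recording tableau Q records, in position (i, j), the step at which that cell was added to P.
  Insert 1 (step 1): P = [1];  Q = [1]
  Insert 3 (step 2): P = [1, 3];  Q = [1, 2]
  Insert 8 (step 3): P = [1, 3, 8];  Q = [1, 2, 3]
  Insert 7 (step 4): P = [1, 3, 7] / [8];  Q = [1, 2, 3] / [4]
  Insert 2 (step 5): P = [1, 2, 7] / [3] / [8];  Q = [1, 2, 3] / [4] / [5]
  Insert 5 (step 6): P = [1, 2, 5] / [3, 7] / [8];  Q = [1, 2, 3] / [4, 6] / [5]
  Insert 4 (step 7): P = [1, 2, 4] / [3, 5] / [7] / [8];  Q = [1, 2, 3] / [4, 6] / [5] / [7]
  Insert 6 (step 8): P = [1, 2, 4, 6] / [3, 5] / [7] / [8];  Q = [1, 2, 3, 8] / [4, 6] / [5] / [7]
Final shape: (4, 2, 1, 1).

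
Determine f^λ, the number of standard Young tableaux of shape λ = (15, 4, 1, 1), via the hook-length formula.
# SYT of shape (15, 4, 1, 1) = 361760

Hook-length formula: f^λ = n! / Π hook(c), product over all cells c of the Young diagram. For λ = (15, 4, 1, 1), n = 21 boxes. Hook lengths by row (left-to-right, top-to-bottom): [18, 15, 14, 13, 11, 10, 9, 8, 7, 6, 5, 4, 3, 2, 1]; [6, 3, 2, 1]; [2]; [1]. Product of hooks = 141228831744000. So f^λ = 21! / 141228831744000 = 51090942171709440000 / 141228831744000 = 361760.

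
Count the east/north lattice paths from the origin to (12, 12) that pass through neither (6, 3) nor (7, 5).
Number of paths = 1856056

Inclusion–exclusion. Total paths: C(24, 12) = 2704156. Through P₁: C(9, 6)·C(15, 6) = 420420. Through P₂: C(12, 7)·C(12, 5) = 627264. Since P₁ is strictly southwest of P₂, a monotone path through both must visit P₁ then P₂; paths through both = C(9, 6)·C(3, 1)·C(12, 5) = 199584. Avoid both = 2704156 − 420420 − 627264 + 199584 = 1856056.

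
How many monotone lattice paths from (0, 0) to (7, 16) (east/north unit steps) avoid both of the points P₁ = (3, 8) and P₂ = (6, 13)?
Number of paths = 91914

Inclusion–exclusion. Total paths: C(23, 7) = 245157. Through P₁: C(11, 3)·C(12, 4) = 81675. Through P₂: C(19, 6)·C(4, 1) = 108528. Since P₁ is strictly southwest of P₂, a monotone path through both must visit P₁ then P₂; paths through both = C(11, 3)·C(8, 3)·C(4, 1) = 36960. Avoid both = 245157 − 81675 − 108528 + 36960 = 91914.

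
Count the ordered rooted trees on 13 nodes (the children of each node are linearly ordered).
C_12 = 208012

These ordered rooted trees are counted by the Catalan number C_n = (1/(n + 1)) · C(2n, n). For n = 12: C_12 = (1/13) · C(24, 12) = 2704156/13 = 208012.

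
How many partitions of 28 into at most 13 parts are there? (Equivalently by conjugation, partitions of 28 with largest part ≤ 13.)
p(28, parts ≤ 13) = 3210

Use the recurrence p(n, m) = p(n, m−1) + p(n−m, m): either the largest part is < m (count p(n, m−1)) or the largest part is exactly m (remove one copy of m, count p(n−m, m)). With p(0, ·) = 1 this gives p(28, parts ≤ 13) = 3210. (By conjugating Young diagrams, this also counts partitions of 28 into at most 13 parts.)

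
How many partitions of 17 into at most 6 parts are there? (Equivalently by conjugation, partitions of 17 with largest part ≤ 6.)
p(17, parts ≤ 6) = 163

Use the recurrence p(n, m) = p(n, m−1) + p(n−m, m): either the largest part is < m (count p(n, m−1)) or the largest part is exactly m (remove one copy of m, count p(n−m, m)). With p(0, ·) = 1 this gives p(17, parts ≤ 6) = 163. (By conjugating Young diagrams, this also counts partitions of 17 into at most 6 parts.)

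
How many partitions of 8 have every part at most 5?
p(8, parts ≤ 5) = 18

Partitions of 8 with all parts ≤ 5: 5+3, 5+2+1, 5+1+1+1, 4+4, 4+3+1, 4+2+2, 4+2+1+1, 4+1+1+1+1, 3+3+2, 3+3+1+1, 3+2+2+1, 3+2+1+1+1, 3+1+1+1+1+1, 2+2+2+2, 2+2+2+1+1, 2+2+1+1+1+1, 2+1+1+1+1+1+1, 1+1+1+1+1+1+1+1. Count = 18.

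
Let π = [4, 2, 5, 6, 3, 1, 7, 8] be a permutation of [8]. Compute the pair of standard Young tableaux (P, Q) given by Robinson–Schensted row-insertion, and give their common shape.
P = [1, 3, 6, 7, 8] / [2, 5] / [4];  Q = [1, 3, 4, 7, 8] / [2, 5] / [6];  common shape = (5, 2, 1)

Row-insert the values π_1, π_2, … into P one at a time, bumping the leftmost entry strictly greater than the inserted value down to the next row. The recording tableau Q records, in position (i, j), the step at which that cell was added to P.
  Insert 4 (step 1): P = [4];  Q = [1]
  Insert 2 (step 2): P = [2] / [4];  Q = [1] / [2]
  Insert 5 (step 3): P = [2, 5] / [4];  Q = [1, 3] / [2]
  Insert 6 (step 4): P = [2, 5, 6] / [4];  Q = [1, 3, 4] / [2]
  Insert 3 (step 5): P = [2, 3, 6] / [4, 5];  Q = [1, 3, 4] / [2, 5]
  Insert 1 (step 6): P = [1, 3, 6] / [2, 5] / [4];  Q = [1, 3, 4] / [2, 5] / [6]
  Insert 7 (step 7): P = [1, 3, 6, 7] / [2, 5] / [4];  Q = [1, 3, 4, 7] / [2, 5] / [6]
  Insert 8 (step 8): P = [1, 3, 6, 7, 8] / [2, 5] / [4];  Q = [1, 3, 4, 7, 8] / [2, 5] / [6]
Final shape: (5, 2, 1).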